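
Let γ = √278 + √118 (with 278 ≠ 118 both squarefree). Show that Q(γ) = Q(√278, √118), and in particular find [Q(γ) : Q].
[Q(γ) : Q] = 4 (equivalently, Q(γ) = Q(√278, √118))

Obviously Q(γ) ⊆ Q(√278, √118), and [Q(√278, √118):Q] = 4 (since 278, 118 are distinct squarefree integers > 1 with 32804 not a perfect square). To show equality we compute the minimal polynomial of γ. From γ = √278 + √118: γ^2 = 278 + 2√(32804) + 118 = 396 + 2√(32804), so γ^2 - 396 = 2√(32804); squaring, (γ^2 - 396)^2 = 4·32804, i.e. γ^4 - 792γ^2 + 156816 - 131216 = 0, i.e. γ^4 - 792γ^2 + 25600 = 0. So γ is a root of x^4 - 792x^2 + 25600. This polynomial is irreducible over Q: it has no rational root (each ±√278 ± √118 is irrational), and any factorization into two quadratics over Q would force √(32804) ∈ Q (pairing opposite roots) or √278, √118 ∈ Q (other pairings), all impossible. Hence [Q(γ):Q] = 4 = [Q(√278, √118):Q], so Q(γ) = Q(√278, √118).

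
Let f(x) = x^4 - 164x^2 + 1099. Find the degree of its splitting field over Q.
[K : Q] = 4

Solving the quadratic in x^2: x^2 = (164 ± √(164^2 - 4·1099))/2 = (164 ± √22500)/2 = (164 ± 150)/2, giving x^2 = 7 or x^2 = 157. So f(x) = (x^2 - 7)(x^2 - 157) and the roots of f are ±√7, ±√157. Hence the splitting field is K = Q(√7, √157). Since 7 and 157 are distinct squarefree integers > 1, their product 1099 is not a perfect square, so √157 ∉ Q(√7). By the tower law [K:Q] = [Q(√7,√157):Q(√7)] · [Q(√7):Q] = 2 · 2 = 4.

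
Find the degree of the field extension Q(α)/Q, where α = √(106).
[Q(α):Q] = 2

[Q(α):Q] equals the degree of the minimal polynomial of α. Here α^2 = 106 and x^2 - 106 is irreducible (d = 106 is squarefree, ≠ 1, hence not a square), so deg(m_α) = 2. Thus [Q(α):Q] = 2.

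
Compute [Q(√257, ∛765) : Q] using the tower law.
[Q(√257, ∛765) : Q] = 6

Let L = Q(√257, ∛765). Since Q(√257) ⊂ L and [Q(√257):Q] = 2, the tower law gives 2 | [L:Q]. Likewise Q(∛765) ⊂ L with [Q(∛765):Q] = 3 (because 765 is not a perfect cube), so 3 | [L:Q]. As gcd(2,3) = 1, [L:Q] is divisible by 6. Conversely L is generated over Q by √257 and ∛765, so [L:Q] ≤ 2·3 = 6. Therefore [Q(√257, ∛765) : Q] = 6.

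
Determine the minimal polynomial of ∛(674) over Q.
m_α(x) = x^3 - 674

α satisfies α^3 = 674, so x^3 - 674 annihilates α. By the rational root test, a rational root p/q (in lowest terms) of x^3 - 674 would satisfy p^3 = 674 q^3, forcing q = 1 and p^3 = 674; but 674 is not a perfect cube, contradiction. A monic cubic over Q with no rational root is irreducible (any nontrivial factorization would include a linear factor). Hence x^3 - 674 is the minimal polynomial of α, and in particular [Q(α):Q] = 3.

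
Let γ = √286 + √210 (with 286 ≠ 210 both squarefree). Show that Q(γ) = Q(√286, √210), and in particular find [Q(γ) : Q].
[Q(γ) : Q] = 4 (equivalently, Q(γ) = Q(√286, √210))

Obviously Q(γ) ⊆ Q(√286, √210), and [Q(√286, √210):Q] = 4 (since 286, 210 are distinct squarefree integers > 1 with 60060 not a perfect square). To show equality we compute the minimal polynomial of γ. From γ = √286 + √210: γ^2 = 286 + 2√(60060) + 210 = 496 + 2√(60060), so γ^2 - 496 = 2√(60060); squaring, (γ^2 - 496)^2 = 4·60060, i.e. γ^4 - 992γ^2 + 246016 - 240240 = 0, i.e. γ^4 - 992γ^2 + 5776 = 0. So γ is a root of x^4 - 992x^2 + 5776. This polynomial is irreducible over Q: it has no rational root (each ±√286 ± √210 is irrational), and any factorization into two quadratics over Q would force √(60060) ∈ Q (pairing opposite roots) or √286, √210 ∈ Q (other pairings), all impossible. Hence [Q(γ):Q] = 4 = [Q(√286, √210):Q], so Q(γ) = Q(√286, √210).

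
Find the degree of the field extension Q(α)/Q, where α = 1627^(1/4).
[Q(α):Q] = 4

α is a root of x^4 - 1627. By Eisenstein's criterion at the prime p = 1627 (which divides the constant term 1627 but p^2 = 2647129 does not, since 1627 is squarefree), x^4 - 1627 is irreducible over Q. Hence [Q(α):Q] = 4.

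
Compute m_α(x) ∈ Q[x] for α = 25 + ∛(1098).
m_α(x) = x^3 - 75x^2 + 1875x - 16723

Set β = α - 25 = ∛(1098), so β^3 = 1098. Then (α - 25)^3 - 1098 = 0, i.e. α is a root of g(x) = (x - 25)^3 - 1098 = x^3 - 75x^2 + 1875x - 16723. Since g(x) = h(x - 25) where h(x) = x^3 - 1098, and h is irreducible over Q (because 1098 is not a perfect cube, so h has no rational root, and a monic cubic with no rational root is irreducible), g is also irreducible (irreducibility is preserved under the substitution x → x - 25). Hence m_α(x) = x^3 - 75x^2 + 1875x - 16723.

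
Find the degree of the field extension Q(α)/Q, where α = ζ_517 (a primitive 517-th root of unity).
[Q(α):Q] = 460

The minimal polynomial of ζ_517 over Q is the 517-th cyclotomic polynomial Φ_517(x), which is irreducible over Q and has degree φ(517) = 460. Hence [Q(α):Q] = φ(517) = 460.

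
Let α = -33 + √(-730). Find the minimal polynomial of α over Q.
m_α(x) = x^2 + 66x + 1819

From α + 33 = √(-730), squaring gives (α + 33)^2 = -730, i.e. α^2 + 66α + 1089 = -730, so α^2 + 66α + 1819 = 0. The discriminant of x^2 + 66x + 1819 is (66)^2 - 4·(1819) = 4356 - 7276 = -2920, and 4·(-730) is not a perfect square in Q since -730 is squarefree and ≠ 1. Hence x^2 + 66x + 1819 is irreducible over Q and is the minimal polynomial of α.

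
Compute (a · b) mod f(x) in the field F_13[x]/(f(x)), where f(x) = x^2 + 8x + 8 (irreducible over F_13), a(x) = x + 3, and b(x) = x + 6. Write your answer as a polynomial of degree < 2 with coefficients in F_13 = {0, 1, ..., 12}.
a · b ≡ x + 10 (mod f(x))

Multiply in F_13[x]: a(x)·b(x) = (x + 3)·(x + 6) = x^2 + 9x + 5. This has degree ≥ 2, so divide by f(x) over F_13: x^2 + 9x + 5 = (1)·(x^2 + 8x + 8) + (x + 10). Hence a·b ≡ x + 10 (mod f). (F_13[x]/(f) is a field with 13^2 = 169 elements since f is irreducible of degree 2.)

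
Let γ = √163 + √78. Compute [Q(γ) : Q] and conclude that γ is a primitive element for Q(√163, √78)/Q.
[Q(γ) : Q] = 4 (equivalently, Q(γ) = Q(√163, √78))

Obviously Q(γ) ⊆ Q(√163, √78), and [Q(√163, √78):Q] = 4 (since 163, 78 are distinct squarefree integers > 1 with 12714 not a perfect square). To show equality we compute the minimal polynomial of γ. From γ = √163 + √78: γ^2 = 163 + 2√(12714) + 78 = 241 + 2√(12714), so γ^2 - 241 = 2√(12714); squaring, (γ^2 - 241)^2 = 4·12714, i.e. γ^4 - 482γ^2 + 58081 - 50856 = 0, i.e. γ^4 - 482γ^2 + 7225 = 0. So γ is a root of x^4 - 482x^2 + 7225. This polynomial is irreducible over Q: it has no rational root (each ±√163 ± √78 is irrational), and any factorization into two quadratics over Q would force √(12714) ∈ Q (pairing opposite roots) or √163, √78 ∈ Q (other pairings), all impossible. Hence [Q(γ):Q] = 4 = [Q(√163, √78):Q], so Q(γ) = Q(√163, √78).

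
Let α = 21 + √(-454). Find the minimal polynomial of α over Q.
m_α(x) = x^2 - 42x + 895

From α - 21 = √(-454), squaring gives (α - 21)^2 = -454, i.e. α^2 - 42α + 441 = -454, so α^2 - 42α + 895 = 0. The discriminant of x^2 - 42x + 895 is (-42)^2 - 4·(895) = 1764 - 3580 = -1816, and 4·(-454) is not a perfect square in Q since -454 is squarefree and ≠ 1. Hence x^2 - 42x + 895 is irreducible over Q and is the minimal polynomial of α.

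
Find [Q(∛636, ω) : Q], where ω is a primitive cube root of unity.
[Q(∛636, ω) : Q] = 6

[Q(∛636):Q] = 3 (min poly x^3 - 636, irreducible since 636 is not a perfect cube). [Q(ω):Q] = 2 (min poly x^2 + x + 1). Since Q(∛636) ⊂ R and ω ∉ R, we have ω ∉ Q(∛636), so x^2 + x + 1 remains irreducible over Q(∛636) and [Q(∛636, ω) : Q(∛636)] = 2. By the tower law, [Q(∛636, ω) : Q] = 3 · 2 = 6. (In fact Q(∛636, ω) is the splitting field of x^3 - 636 over Q.)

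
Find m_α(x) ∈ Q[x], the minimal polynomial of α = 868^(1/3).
m_α(x) = x^3 - 868

α satisfies α^3 = 868, so x^3 - 868 annihilates α. By the rational root test, a rational root p/q (in lowest terms) of x^3 - 868 would satisfy p^3 = 868 q^3, forcing q = 1 and p^3 = 868; but 868 is not a perfect cube, contradiction. A monic cubic over Q with no rational root is irreducible (any nontrivial factorization would include a linear factor). Hence x^3 - 868 is the minimal polynomial of α, and in particular [Q(α):Q] = 3.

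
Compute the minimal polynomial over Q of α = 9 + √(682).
m_α(x) = x^2 - 18x - 601

From α - 9 = √(682), squaring gives (α - 9)^2 = 682, i.e. α^2 - 18α + 81 = 682, so α^2 - 18α - 601 = 0. The discriminant of x^2 - 18x - 601 is (-18)^2 - 4·(-601) = 324 + 2404 = 2728, and 4·(682) is not a perfect square in Q since 682 is squarefree and ≠ 1. Hence x^2 - 18x - 601 is irreducible over Q and is the minimal polynomial of α.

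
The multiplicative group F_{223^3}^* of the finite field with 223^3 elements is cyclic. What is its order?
|F_{223^3}^*| = 11089566

F_{223^3} has 223^3 = 11089567 elements; its multiplicative group consists of all nonzero elements, so |F_{223^3}^*| = 11089567 - 1 = 11089566. (It is cyclic since any finite subgroup of the multiplicative group of a field is cyclic.)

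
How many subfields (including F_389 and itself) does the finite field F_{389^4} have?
F_{389^4} has 3 subfields

The subfields of F_{p^n} are exactly the fields F_{p^d} for d | n (each is the fixed field of the unique index-d subgroup of Gal(F_{p^n}/F_p) ≅ Z/nZ). The divisors of n = 4 are {1, 2, 4}, giving 3 subfields: F_{389^1}, F_{389^2}, F_{389^4}.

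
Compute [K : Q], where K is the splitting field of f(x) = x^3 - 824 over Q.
[K : Q] = 6

The roots of x^3 - 824 are ∛824, ω∛824, ω^2∛824 where ω = e^(2πi/3) is a primitive cube root of unity, so K = Q(∛824, ω). Now [Q(∛824):Q] = 3 (since 824 is not a perfect cube, x^3 - 824 is irreducible) and [Q(ω):Q] = 2. Both 2 and 3 divide [K:Q], and [K:Q] ≤ 3·2 = 6, so [K:Q] = 6. (Equivalently: Q(∛824) ⊂ R but ω ∉ R, so [K : Q(∛824)] = 2.)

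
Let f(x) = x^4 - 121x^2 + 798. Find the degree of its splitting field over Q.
[K : Q] = 4

Solving the quadratic in x^2: x^2 = (121 ± √(121^2 - 4·798))/2 = (121 ± √11449)/2 = (121 ± 107)/2, giving x^2 = 7 or x^2 = 114. So f(x) = (x^2 - 7)(x^2 - 114) and the roots of f are ±√7, ±√114. Hence the splitting field is K = Q(√7, √114). Since 7 and 114 are distinct squarefree integers > 1, their product 798 is not a perfect square, so √114 ∉ Q(√7). By the tower law [K:Q] = [Q(√7,√114):Q(√7)] · [Q(√7):Q] = 2 · 2 = 4.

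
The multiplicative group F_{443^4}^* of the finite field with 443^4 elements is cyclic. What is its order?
|F_{443^4}^*| = 38513670000

F_{443^4} has 443^4 = 38513670001 elements; its multiplicative group consists of all nonzero elements, so |F_{443^4}^*| = 38513670001 - 1 = 38513670000. (It is cyclic since any finite subgroup of the multiplicative group of a field is cyclic.)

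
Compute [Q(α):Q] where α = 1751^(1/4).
[Q(α):Q] = 4

α is a root of x^4 - 1751. By Eisenstein's criterion at the prime p = 17 (which divides the constant term 1751 but p^2 = 289 does not, since 1751 is squarefree), x^4 - 1751 is irreducible over Q. Hence [Q(α):Q] = 4.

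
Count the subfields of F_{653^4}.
F_{653^4} has 3 subfields

The subfields of F_{p^n} are exactly the fields F_{p^d} for d | n (each is the fixed field of the unique index-d subgroup of Gal(F_{p^n}/F_p) ≅ Z/nZ). The divisors of n = 4 are {1, 2, 4}, giving 3 subfields: F_{653^1}, F_{653^2}, F_{653^4}.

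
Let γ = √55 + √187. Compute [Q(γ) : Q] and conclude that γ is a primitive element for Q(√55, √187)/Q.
[Q(γ) : Q] = 4 (equivalently, Q(γ) = Q(√55, √187))

Obviously Q(γ) ⊆ Q(√55, √187), and [Q(√55, √187):Q] = 4 (since 55, 187 are distinct squarefree integers > 1 with 10285 not a perfect square). To show equality we compute the minimal polynomial of γ. From γ = √55 + √187: γ^2 = 55 + 2√(10285) + 187 = 242 + 2√(10285), so γ^2 - 242 = 2√(10285); squaring, (γ^2 - 242)^2 = 4·10285, i.e. γ^4 - 484γ^2 + 58564 - 41140 = 0, i.e. γ^4 - 484γ^2 + 17424 = 0. So γ is a root of x^4 - 484x^2 + 17424. This polynomial is irreducible over Q: it has no rational root (each ±√55 ± √187 is irrational), and any factorization into two quadratics over Q would force √(10285) ∈ Q (pairing opposite roots) or √55, √187 ∈ Q (other pairings), all impossible. Hence [Q(γ):Q] = 4 = [Q(√55, √187):Q], so Q(γ) = Q(√55, √187).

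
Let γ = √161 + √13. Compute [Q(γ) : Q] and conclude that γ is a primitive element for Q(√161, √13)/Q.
[Q(γ) : Q] = 4 (equivalently, Q(γ) = Q(√161, √13))

Obviously Q(γ) ⊆ Q(√161, √13), and [Q(√161, √13):Q] = 4 (since 161, 13 are distinct squarefree integers > 1 with 2093 not a perfect square). To show equality we compute the minimal polynomial of γ. From γ = √161 + √13: γ^2 = 161 + 2√(2093) + 13 = 174 + 2√(2093), so γ^2 - 174 = 2√(2093); squaring, (γ^2 - 174)^2 = 4·2093, i.e. γ^4 - 348γ^2 + 30276 - 8372 = 0, i.e. γ^4 - 348γ^2 + 21904 = 0. So γ is a root of x^4 - 348x^2 + 21904. This polynomial is irreducible over Q: it has no rational root (each ±√161 ± √13 is irrational), and any factorization into two quadratics over Q would force √(2093) ∈ Q (pairing opposite roots) or √161, √13 ∈ Q (other pairings), all impossible. Hence [Q(γ):Q] = 4 = [Q(√161, √13):Q], so Q(γ) = Q(√161, √13).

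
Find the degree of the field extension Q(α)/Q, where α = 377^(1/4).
[Q(α):Q] = 4

α is a root of x^4 - 377. By Eisenstein's criterion at the prime p = 13 (which divides the constant term 377 but p^2 = 169 does not, since 377 is squarefree), x^4 - 377 is irreducible over Q. Hence [Q(α):Q] = 4.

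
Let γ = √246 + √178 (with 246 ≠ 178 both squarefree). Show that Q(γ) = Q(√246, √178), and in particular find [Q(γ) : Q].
[Q(γ) : Q] = 4 (equivalently, Q(γ) = Q(√246, √178))

Obviously Q(γ) ⊆ Q(√246, √178), and [Q(√246, √178):Q] = 4 (since 246, 178 are distinct squarefree integers > 1 with 43788 not a perfect square). To show equality we compute the minimal polynomial of γ. From γ = √246 + √178: γ^2 = 246 + 2√(43788) + 178 = 424 + 2√(43788), so γ^2 - 424 = 2√(43788); squaring, (γ^2 - 424)^2 = 4·43788, i.e. γ^4 - 848γ^2 + 179776 - 175152 = 0, i.e. γ^4 - 848γ^2 + 4624 = 0. So γ is a root of x^4 - 848x^2 + 4624. This polynomial is irreducible over Q: it has no rational root (each ±√246 ± √178 is irrational), and any factorization into two quadratics over Q would force √(43788) ∈ Q (pairing opposite roots) or √246, √178 ∈ Q (other pairings), all impossible. Hence [Q(γ):Q] = 4 = [Q(√246, √178):Q], so Q(γ) = Q(√246, √178).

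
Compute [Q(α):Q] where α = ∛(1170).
[Q(α):Q] = 3

The minimal polynomial of α is x^3 - 1170, irreducible over Q since 1170 is not a perfect cube (so x^3 - 1170 has no rational root). Hence [Q(α):Q] = deg(m_α) = 3.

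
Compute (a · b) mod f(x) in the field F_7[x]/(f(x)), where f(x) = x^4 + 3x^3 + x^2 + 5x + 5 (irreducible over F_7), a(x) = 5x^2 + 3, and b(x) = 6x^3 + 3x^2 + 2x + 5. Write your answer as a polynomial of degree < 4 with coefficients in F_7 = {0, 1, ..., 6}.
a · b ≡ 6x^3 + x^2 + 5 (mod f(x))

Multiply in F_7[x]: a(x)·b(x) = (5x^2 + 3)·(6x^3 + 3x^2 + 2x + 5) = 2x^5 + x^4 + 6x^2 + 6x + 1. This has degree ≥ 4, so divide by f(x) over F_7: 2x^5 + x^4 + 6x^2 + 6x + 1 = (2x + 2)·(x^4 + 3x^3 + x^2 + 5x + 5) + (6x^3 + x^2 + 5). Hence a·b ≡ 6x^3 + x^2 + 5 (mod f). (F_7[x]/(f) is a field with 7^4 = 2401 elements since f is irreducible of degree 4.)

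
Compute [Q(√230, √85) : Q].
[Q(√230, √85) : Q] = 4

[Q(√230):Q] = 2 (min poly x^2 - 230, irreducible since 230 is squarefree > 1). For the top step, suppose √85 ∈ Q(√230), say √85 = c + d√230 with c, d ∈ Q. Squaring: 85 = c^2 + 230d^2 + 2cd√230. Since √230 ∉ Q this forces 2cd = 0. If d = 0 then √85 = c ∈ Q, contradicting 85 squarefree > 1. If c = 0 then 85 = 230d^2, so 230·85 = (230d)^2 is a perfect square in Q — but 230·85 = 19550 is not a perfect square (since 230 and 85 are distinct squarefree integers). Contradiction. Hence √85 ∉ Q(√230), so x^2 - 85 stays irreducible over Q(√230) and [Q(√230, √85) : Q(√230)] = 2. By the tower law, [Q(√230, √85) : Q] = 2 · 2 = 4.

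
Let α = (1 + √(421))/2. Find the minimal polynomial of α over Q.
m_α(x) = x^2 - x - 105

From 2α - 1 = √(421), squaring gives (2α - 1)^2 = 421, i.e. 4α^2 - 4α + 1 = 421, so α^2 - α + (1 - 421)/4 = 0. Since 421 ≡ 1 (mod 4), (1 - 421)/4 = -105 ∈ Z. The polynomial x^2 - x - 105 has discriminant 1 - 4·(-105) = 421, which is not a perfect square in Q (d = 421 is squarefree and ≠ 1), so x^2 - x - 105 is irreducible over Q. It is the minimal polynomial of α.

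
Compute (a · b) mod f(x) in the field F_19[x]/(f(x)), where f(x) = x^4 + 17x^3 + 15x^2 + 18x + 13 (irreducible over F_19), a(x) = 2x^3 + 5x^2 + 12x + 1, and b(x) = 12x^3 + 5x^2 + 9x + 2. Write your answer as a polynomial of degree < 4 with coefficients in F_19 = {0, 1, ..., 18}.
a · b ≡ 2x^3 + 10x^2 + 6x (mod f(x))

Multiply in F_19[x]: a(x)·b(x) = (2x^3 + 5x^2 + 12x + 1)·(12x^3 + 5x^2 + 9x + 2) = 5x^6 + 13x^5 + 16x^4 + 7x^3 + 9x^2 + 14x + 2. This has degree ≥ 4, so divide by f(x) over F_19: 5x^6 + 13x^5 + 16x^4 + 7x^3 + 9x^2 + 14x + 2 = (5x^2 + 4x + 6)·(x^4 + 17x^3 + 15x^2 + 18x + 13) + (2x^3 + 10x^2 + 6x). Hence a·b ≡ 2x^3 + 10x^2 + 6x (mod f). (F_19[x]/(f) is a field with 19^4 = 130321 elements since f is irreducible of degree 4.)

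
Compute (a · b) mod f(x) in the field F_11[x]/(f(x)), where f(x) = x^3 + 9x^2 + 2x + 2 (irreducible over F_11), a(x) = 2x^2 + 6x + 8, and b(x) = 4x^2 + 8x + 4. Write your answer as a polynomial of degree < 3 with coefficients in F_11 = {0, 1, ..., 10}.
a · b ≡ 8x^2 + 4x + 8 (mod f(x))

Multiply in F_11[x]: a(x)·b(x) = (2x^2 + 6x + 8)·(4x^2 + 8x + 4) = 8x^4 + 7x^3 + 10. This has degree ≥ 3, so divide by f(x) over F_11: 8x^4 + 7x^3 + 10 = (8x + 1)·(x^3 + 9x^2 + 2x + 2) + (8x^2 + 4x + 8). Hence a·b ≡ 8x^2 + 4x + 8 (mod f). (F_11[x]/(f) is a field with 11^3 = 1331 elements since f is irreducible of degree 3.)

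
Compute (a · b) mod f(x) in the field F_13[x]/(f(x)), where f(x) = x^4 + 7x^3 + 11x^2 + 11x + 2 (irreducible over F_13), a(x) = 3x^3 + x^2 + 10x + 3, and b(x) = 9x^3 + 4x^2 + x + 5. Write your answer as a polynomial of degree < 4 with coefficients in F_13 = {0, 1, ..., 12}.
a · b ≡ 2x^3 + 3x^2 + x (mod f(x))

Multiply in F_13[x]: a(x)·b(x) = (3x^3 + x^2 + 10x + 3)·(9x^3 + 4x^2 + x + 5) = x^6 + 8x^5 + 6x^4 + 5x^3 + x^2 + x + 2. This has degree ≥ 4, so divide by f(x) over F_13: x^6 + 8x^5 + 6x^4 + 5x^3 + x^2 + x + 2 = (x^2 + x + 1)·(x^4 + 7x^3 + 11x^2 + 11x + 2) + (2x^3 + 3x^2 + x). Hence a·b ≡ 2x^3 + 3x^2 + x (mod f). (F_13[x]/(f) is a field with 13^4 = 28561 elements since f is irreducible of degree 4.)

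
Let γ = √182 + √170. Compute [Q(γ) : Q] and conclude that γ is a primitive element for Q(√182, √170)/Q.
[Q(γ) : Q] = 4 (equivalently, Q(γ) = Q(√182, √170))

Obviously Q(γ) ⊆ Q(√182, √170), and [Q(√182, √170):Q] = 4 (since 182, 170 are distinct squarefree integers > 1 with 30940 not a perfect square). To show equality we compute the minimal polynomial of γ. From γ = √182 + √170: γ^2 = 182 + 2√(30940) + 170 = 352 + 2√(30940), so γ^2 - 352 = 2√(30940); squaring, (γ^2 - 352)^2 = 4·30940, i.e. γ^4 - 704γ^2 + 123904 - 123760 = 0, i.e. γ^4 - 704γ^2 + 144 = 0. So γ is a root of x^4 - 704x^2 + 144. This polynomial is irreducible over Q: it has no rational root (each ±√182 ± √170 is irrational), and any factorization into two quadratics over Q would force √(30940) ∈ Q (pairing opposite roots) or √182, √170 ∈ Q (other pairings), all impossible. Hence [Q(γ):Q] = 4 = [Q(√182, √170):Q], so Q(γ) = Q(√182, √170).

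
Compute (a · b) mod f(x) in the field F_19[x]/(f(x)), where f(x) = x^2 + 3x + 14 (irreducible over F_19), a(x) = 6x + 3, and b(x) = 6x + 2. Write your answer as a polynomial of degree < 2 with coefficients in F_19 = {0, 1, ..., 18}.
a · b ≡ 17x + 15 (mod f(x))

Multiply in F_19[x]: a(x)·b(x) = (6x + 3)·(6x + 2) = 17x^2 + 11x + 6. This has degree ≥ 2, so divide by f(x) over F_19: 17x^2 + 11x + 6 = (17)·(x^2 + 3x + 14) + (17x + 15). Hence a·b ≡ 17x + 15 (mod f). (F_19[x]/(f) is a field with 19^2 = 361 elements since f is irreducible of degree 2.)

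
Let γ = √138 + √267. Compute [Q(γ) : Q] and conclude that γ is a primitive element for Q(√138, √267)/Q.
[Q(γ) : Q] = 4 (equivalently, Q(γ) = Q(√138, √267))

Obviously Q(γ) ⊆ Q(√138, √267), and [Q(√138, √267):Q] = 4 (since 138, 267 are distinct squarefree integers > 1 with 36846 not a perfect square). To show equality we compute the minimal polynomial of γ. From γ = √138 + √267: γ^2 = 138 + 2√(36846) + 267 = 405 + 2√(36846), so γ^2 - 405 = 2√(36846); squaring, (γ^2 - 405)^2 = 4·36846, i.e. γ^4 - 810γ^2 + 164025 - 147384 = 0, i.e. γ^4 - 810γ^2 + 16641 = 0. So γ is a root of x^4 - 810x^2 + 16641. This polynomial is irreducible over Q: it has no rational root (each ±√138 ± √267 is irrational), and any factorization into two quadratics over Q would force √(36846) ∈ Q (pairing opposite roots) or √138, √267 ∈ Q (other pairings), all impossible. Hence [Q(γ):Q] = 4 = [Q(√138, √267):Q], so Q(γ) = Q(√138, √267).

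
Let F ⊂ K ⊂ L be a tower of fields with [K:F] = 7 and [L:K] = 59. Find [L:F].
[L:F] = 413

The tower law says that for any tower of field extensions F ⊂ K ⊂ L with finite degrees, [L:F] = [L:K] · [K:F]. Here this gives [L:F] = 59 · 7 = 413.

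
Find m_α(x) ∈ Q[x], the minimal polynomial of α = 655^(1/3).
m_α(x) = x^3 - 655

α satisfies α^3 = 655, so x^3 - 655 annihilates α. By the rational root test, a rational root p/q (in lowest terms) of x^3 - 655 would satisfy p^3 = 655 q^3, forcing q = 1 and p^3 = 655; but 655 is not a perfect cube, contradiction. A monic cubic over Q with no rational root is irreducible (any nontrivial factorization would include a linear factor). Hence x^3 - 655 is the minimal polynomial of α, and in particular [Q(α):Q] = 3.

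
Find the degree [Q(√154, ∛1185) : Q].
[Q(√154, ∛1185) : Q] = 6

Let L = Q(√154, ∛1185). Since Q(√154) ⊂ L and [Q(√154):Q] = 2, the tower law gives 2 | [L:Q]. Likewise Q(∛1185) ⊂ L with [Q(∛1185):Q] = 3 (because 1185 is not a perfect cube), so 3 | [L:Q]. As gcd(2,3) = 1, [L:Q] is divisible by 6. Conversely L is generated over Q by √154 and ∛1185, so [L:Q] ≤ 2·3 = 6. Therefore [Q(√154, ∛1185) : Q] = 6.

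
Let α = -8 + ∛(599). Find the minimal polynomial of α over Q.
m_α(x) = x^3 + 24x^2 + 192x - 87

Set β = α + 8 = ∛(599), so β^3 = 599. Then (α + 8)^3 - 599 = 0, i.e. α is a root of g(x) = (x + 8)^3 - 599 = x^3 + 24x^2 + 192x - 87. Since g(x) = h(x + 8) where h(x) = x^3 - 599, and h is irreducible over Q (because 599 is not a perfect cube, so h has no rational root, and a monic cubic with no rational root is irreducible), g is also irreducible (irreducibility is preserved under the substitution x → x + 8). Hence m_α(x) = x^3 + 24x^2 + 192x - 87.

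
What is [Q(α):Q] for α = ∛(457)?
[Q(α):Q] = 3

The minimal polynomial of α is x^3 - 457, irreducible over Q since 457 is not a perfect cube (so x^3 - 457 has no rational root). Hence [Q(α):Q] = deg(m_α) = 3.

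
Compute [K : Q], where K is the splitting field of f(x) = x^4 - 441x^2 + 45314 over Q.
[K : Q] = 4

Solving the quadratic in x^2: x^2 = (441 ± √(441^2 - 4·45314))/2 = (441 ± √13225)/2 = (441 ± 115)/2, giving x^2 = 278 or x^2 = 163. So f(x) = (x^2 - 278)(x^2 - 163) and the roots of f are ±√278, ±√163. Hence the splitting field is K = Q(√278, √163). Since 278 and 163 are distinct squarefree integers > 1, their product 45314 is not a perfect square, so √163 ∉ Q(√278). By the tower law [K:Q] = [Q(√278,√163):Q(√278)] · [Q(√278):Q] = 2 · 2 = 4.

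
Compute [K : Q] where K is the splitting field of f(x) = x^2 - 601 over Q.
[K : Q] = 2

f(x) = x^2 - 601 factors as (x - √601)(x + √601). The splitting field is K = Q(√601). Since 601 is squarefree and > 1, it is not a perfect square, so x^2 - 601 is irreducible over Q and [Q(√601) : Q] = 2. Hence [K : Q] = 2.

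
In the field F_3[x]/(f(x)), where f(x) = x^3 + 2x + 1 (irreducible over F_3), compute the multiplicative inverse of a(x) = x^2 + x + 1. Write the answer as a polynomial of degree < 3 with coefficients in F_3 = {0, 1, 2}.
a(x)^(-1) ≡ 2x^2 + x + 1 (mod f(x))

Since f is irreducible over F_3, F_3[x]/(f) is a field and a(x) ≠ 0 has an inverse. Apply the extended Euclidean algorithm to f(x) and a(x) in F_3[x]: f(x) = (x + 2)·a(x) + (2x + 2);  a(x) = (2x)·(2x + 2) + (1). The last nonzero remainder is the constant 1 = gcd(f, a) in F_3. Back-substituting through the division chain expresses 1 = s(x)·a(x) + t(x)·f(x) with s(x) ≡ 2x^2 + x + 1 (mod f), so a(x)^(-1) ≡ s(x) = 2x^2 + x + 1 (mod f). Check: (x^2 + x + 1)·(2x^2 + x + 1) = 2x^4 + x^2 + 2x + 1 ≡ 1 (mod x^3 + 2x + 1).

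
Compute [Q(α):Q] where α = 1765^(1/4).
[Q(α):Q] = 4

α is a root of x^4 - 1765. By Eisenstein's criterion at the prime p = 5 (which divides the constant term 1765 but p^2 = 25 does not, since 1765 is squarefree), x^4 - 1765 is irreducible over Q. Hence [Q(α):Q] = 4.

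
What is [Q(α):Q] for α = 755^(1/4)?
[Q(α):Q] = 4

α is a root of x^4 - 755. By Eisenstein's criterion at the prime p = 5 (which divides the constant term 755 but p^2 = 25 does not, since 755 is squarefree), x^4 - 755 is irreducible over Q. Hence [Q(α):Q] = 4.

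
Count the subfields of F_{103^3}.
F_{103^3} has 2 subfields

The subfields of F_{p^n} are exactly the fields F_{p^d} for d | n (each is the fixed field of the unique index-d subgroup of Gal(F_{p^n}/F_p) ≅ Z/nZ). The divisors of n = 3 are {1, 3}, giving 2 subfields: F_{103^1}, F_{103^3}.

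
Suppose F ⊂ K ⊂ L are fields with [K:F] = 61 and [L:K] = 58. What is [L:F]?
[L:F] = 3538

The tower law says that for any tower of field extensions F ⊂ K ⊂ L with finite degrees, [L:F] = [L:K] · [K:F]. Here this gives [L:F] = 58 · 61 = 3538.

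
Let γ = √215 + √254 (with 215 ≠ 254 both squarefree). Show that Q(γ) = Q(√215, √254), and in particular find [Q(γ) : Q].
[Q(γ) : Q] = 4 (equivalently, Q(γ) = Q(√215, √254))

Obviously Q(γ) ⊆ Q(√215, √254), and [Q(√215, √254):Q] = 4 (since 215, 254 are distinct squarefree integers > 1 with 54610 not a perfect square). To show equality we compute the minimal polynomial of γ. From γ = √215 + √254: γ^2 = 215 + 2√(54610) + 254 = 469 + 2√(54610), so γ^2 - 469 = 2√(54610); squaring, (γ^2 - 469)^2 = 4·54610, i.e. γ^4 - 938γ^2 + 219961 - 218440 = 0, i.e. γ^4 - 938γ^2 + 1521 = 0. So γ is a root of x^4 - 938x^2 + 1521. This polynomial is irreducible over Q: it has no rational root (each ±√215 ± √254 is irrational), and any factorization into two quadratics over Q would force √(54610) ∈ Q (pairing opposite roots) or √215, √254 ∈ Q (other pairings), all impossible. Hence [Q(γ):Q] = 4 = [Q(√215, √254):Q], so Q(γ) = Q(√215, √254).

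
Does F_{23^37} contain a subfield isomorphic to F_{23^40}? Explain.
No: F_{23^40} is not a subfield of F_{23^37}

F_{p^m} embeds in F_{p^n} iff m | n. Here 40 ∤ 37 (since 37 = 0·40 + 37 with remainder 37 ≠ 0), so F_{23^40} is not a subfield of F_{23^37}. Equivalently: if it were, the tower law would give 40 = [F_{23^40}:F_23] dividing [F_{23^37}:F_23] = 37, contradiction.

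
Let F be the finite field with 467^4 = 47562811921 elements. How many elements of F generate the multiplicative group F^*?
There are φ(47562811920) = 11494490112 primitive elements

F_q^* is cyclic of order q - 1 = 47562811920. A cyclic group of order m has exactly φ(m) generators. Here m = 47562811920 = 2^4 · 3^2 · 5 · 13 · 113 · 193 · 233, so the number of primitive elements is φ(47562811920) = 11494490112.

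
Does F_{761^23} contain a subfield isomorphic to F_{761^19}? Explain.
No: F_{761^19} is not a subfield of F_{761^23}

F_{p^m} embeds in F_{p^n} iff m | n. Here 19 ∤ 23 (since 23 = 1·19 + 4 with remainder 4 ≠ 0), so F_{761^19} is not a subfield of F_{761^23}. Equivalently: if it were, the tower law would give 19 = [F_{761^19}:F_761] dividing [F_{761^23}:F_761] = 23, contradiction.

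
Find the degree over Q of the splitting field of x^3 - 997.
[K : Q] = 6

The roots of x^3 - 997 are ∛997, ω∛997, ω^2∛997 where ω = e^(2πi/3) is a primitive cube root of unity, so K = Q(∛997, ω). Now [Q(∛997):Q] = 3 (since 997 is not a perfect cube, x^3 - 997 is irreducible) and [Q(ω):Q] = 2. Both 2 and 3 divide [K:Q], and [K:Q] ≤ 3·2 = 6, so [K:Q] = 6. (Equivalently: Q(∛997) ⊂ R but ω ∉ R, so [K : Q(∛997)] = 2.)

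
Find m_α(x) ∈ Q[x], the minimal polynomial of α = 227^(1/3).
m_α(x) = x^3 - 227

α satisfies α^3 = 227, so x^3 - 227 annihilates α. By the rational root test, a rational root p/q (in lowest terms) of x^3 - 227 would satisfy p^3 = 227 q^3, forcing q = 1 and p^3 = 227; but 227 is not a perfect cube, contradiction. A monic cubic over Q with no rational root is irreducible (any nontrivial factorization would include a linear factor). Hence x^3 - 227 is the minimal polynomial of α, and in particular [Q(α):Q] = 3.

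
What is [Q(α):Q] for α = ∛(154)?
[Q(α):Q] = 3

The minimal polynomial of α is x^3 - 154, irreducible over Q since 154 is not a perfect cube (so x^3 - 154 has no rational root). Hence [Q(α):Q] = deg(m_α) = 3.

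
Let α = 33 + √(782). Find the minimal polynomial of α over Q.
m_α(x) = x^2 - 66x + 307

From α - 33 = √(782), squaring gives (α - 33)^2 = 782, i.e. α^2 - 66α + 1089 = 782, so α^2 - 66α + 307 = 0. The discriminant of x^2 - 66x + 307 is (-66)^2 - 4·(307) = 4356 - 1228 = 3128, and 4·(782) is not a perfect square in Q since 782 is squarefree and ≠ 1. Hence x^2 - 66x + 307 is irreducible over Q and is the minimal polynomial of α.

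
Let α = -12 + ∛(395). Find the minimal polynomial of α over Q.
m_α(x) = x^3 + 36x^2 + 432x + 1333

Set β = α + 12 = ∛(395), so β^3 = 395. Then (α + 12)^3 - 395 = 0, i.e. α is a root of g(x) = (x + 12)^3 - 395 = x^3 + 36x^2 + 432x + 1333. Since g(x) = h(x + 12) where h(x) = x^3 - 395, and h is irreducible over Q (because 395 is not a perfect cube, so h has no rational root, and a monic cubic with no rational root is irreducible), g is also irreducible (irreducibility is preserved under the substitution x → x + 12). Hence m_α(x) = x^3 + 36x^2 + 432x + 1333.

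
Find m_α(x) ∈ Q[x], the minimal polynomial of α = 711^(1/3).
m_α(x) = x^3 - 711

α satisfies α^3 = 711, so x^3 - 711 annihilates α. By the rational root test, a rational root p/q (in lowest terms) of x^3 - 711 would satisfy p^3 = 711 q^3, forcing q = 1 and p^3 = 711; but 711 is not a perfect cube, contradiction. A monic cubic over Q with no rational root is irreducible (any nontrivial factorization would include a linear factor). Hence x^3 - 711 is the minimal polynomial of α, and in particular [Q(α):Q] = 3.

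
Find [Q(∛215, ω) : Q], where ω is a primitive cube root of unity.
[Q(∛215, ω) : Q] = 6

[Q(∛215):Q] = 3 (min poly x^3 - 215, irreducible since 215 is not a perfect cube). [Q(ω):Q] = 2 (min poly x^2 + x + 1). Since Q(∛215) ⊂ R and ω ∉ R, we have ω ∉ Q(∛215), so x^2 + x + 1 remains irreducible over Q(∛215) and [Q(∛215, ω) : Q(∛215)] = 2. By the tower law, [Q(∛215, ω) : Q] = 3 · 2 = 6. (In fact Q(∛215, ω) is the splitting field of x^3 - 215 over Q.)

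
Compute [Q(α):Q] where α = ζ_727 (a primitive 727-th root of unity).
[Q(α):Q] = 726

The minimal polynomial of ζ_727 over Q is the 727-th cyclotomic polynomial Φ_727(x), which is irreducible over Q and has degree φ(727) = 726. Hence [Q(α):Q] = φ(727) = 726.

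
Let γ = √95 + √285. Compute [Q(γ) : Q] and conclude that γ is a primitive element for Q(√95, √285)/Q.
[Q(γ) : Q] = 4 (equivalently, Q(γ) = Q(√95, √285))

Obviously Q(γ) ⊆ Q(√95, √285), and [Q(√95, √285):Q] = 4 (since 95, 285 are distinct squarefree integers > 1 with 27075 not a perfect square). To show equality we compute the minimal polynomial of γ. From γ = √95 + √285: γ^2 = 95 + 2√(27075) + 285 = 380 + 2√(27075), so γ^2 - 380 = 2√(27075); squaring, (γ^2 - 380)^2 = 4·27075, i.e. γ^4 - 760γ^2 + 144400 - 108300 = 0, i.e. γ^4 - 760γ^2 + 36100 = 0. So γ is a root of x^4 - 760x^2 + 36100. This polynomial is irreducible over Q: it has no rational root (each ±√95 ± √285 is irrational), and any factorization into two quadratics over Q would force √(27075) ∈ Q (pairing opposite roots) or √95, √285 ∈ Q (other pairings), all impossible. Hence [Q(γ):Q] = 4 = [Q(√95, √285):Q], so Q(γ) = Q(√95, √285).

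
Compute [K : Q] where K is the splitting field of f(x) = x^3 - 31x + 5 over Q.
[K : Q] = 6

By the rational root test, any rational root of the monic integer polynomial f(x) = x^3 - 31x + 5 must be an integer dividing the constant term 5, i.e. one of ±{1, 5}. Evaluating: f(1) = -25, f(-1) = 35, f(5) = -25, f(-5) = 35; none is 0, so f has no rational root and is therefore irreducible over Q (a cubic with no linear factor over a field is irreducible). For an irreducible cubic, the Galois group is A_3 or S_3 according as the discriminant disc(f) = -4a^3 - 27b^2 = -4·(-31)^3 - 27·(5)^2 = 118489 is or is not a square in Q. Here disc(f) = 118489 is not a perfect square in Q, so the Galois group of f over Q is not contained in A_3 and must be all of S_3. The splitting field has degree |S_3| = 6 over Q, so [K : Q] = 6.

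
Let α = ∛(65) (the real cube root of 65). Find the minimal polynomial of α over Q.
m_α(x) = x^3 - 65

α satisfies α^3 = 65, so x^3 - 65 annihilates α. By the rational root test, a rational root p/q (in lowest terms) of x^3 - 65 would satisfy p^3 = 65 q^3, forcing q = 1 and p^3 = 65; but 65 is not a perfect cube, contradiction. A monic cubic over Q with no rational root is irreducible (any nontrivial factorization would include a linear factor). Hence x^3 - 65 is the minimal polynomial of α, and in particular [Q(α):Q] = 3.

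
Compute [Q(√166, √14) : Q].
[Q(√166, √14) : Q] = 4

[Q(√166):Q] = 2 (min poly x^2 - 166, irreducible since 166 is squarefree > 1). For the top step, suppose √14 ∈ Q(√166), say √14 = c + d√166 with c, d ∈ Q. Squaring: 14 = c^2 + 166d^2 + 2cd√166. Since √166 ∉ Q this forces 2cd = 0. If d = 0 then √14 = c ∈ Q, contradicting 14 squarefree > 1. If c = 0 then 14 = 166d^2, so 166·14 = (166d)^2 is a perfect square in Q — but 166·14 = 2324 is not a perfect square (since 166 and 14 are distinct squarefree integers). Contradiction. Hence √14 ∉ Q(√166), so x^2 - 14 stays irreducible over Q(√166) and [Q(√166, √14) : Q(√166)] = 2. By the tower law, [Q(√166, √14) : Q] = 2 · 2 = 4.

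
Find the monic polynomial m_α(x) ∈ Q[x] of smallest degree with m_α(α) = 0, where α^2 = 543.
m_α(x) = x^2 - 543

α satisfies α^2 - 543 = 0, so x^2 - 543 annihilates α. Since d = 543 is squarefree and ≠ 1, it is not a perfect square in Q, so x^2 - 543 has no rational root and is therefore irreducible over Q (a degree-2 polynomial over a field is irreducible iff it has no root). Hence m_α(x) = x^2 - 543.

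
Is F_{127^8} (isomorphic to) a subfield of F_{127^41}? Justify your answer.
No: F_{127^8} is not a subfield of F_{127^41}

F_{p^m} embeds in F_{p^n} iff m | n. Here 8 ∤ 41 (since 41 = 5·8 + 1 with remainder 1 ≠ 0), so F_{127^8} is not a subfield of F_{127^41}. Equivalently: if it were, the tower law would give 8 = [F_{127^8}:F_127] dividing [F_{127^41}:F_127] = 41, contradiction.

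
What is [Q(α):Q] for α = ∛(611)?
[Q(α):Q] = 3

The minimal polynomial of α is x^3 - 611, irreducible over Q since 611 is not a perfect cube (so x^3 - 611 has no rational root). Hence [Q(α):Q] = deg(m_α) = 3.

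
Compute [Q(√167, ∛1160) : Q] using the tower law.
[Q(√167, ∛1160) : Q] = 6

Let L = Q(√167, ∛1160). Since Q(√167) ⊂ L and [Q(√167):Q] = 2, the tower law gives 2 | [L:Q]. Likewise Q(∛1160) ⊂ L with [Q(∛1160):Q] = 3 (because 1160 is not a perfect cube), so 3 | [L:Q]. As gcd(2,3) = 1, [L:Q] is divisible by 6. Conversely L is generated over Q by √167 and ∛1160, so [L:Q] ≤ 2·3 = 6. Therefore [Q(√167, ∛1160) : Q] = 6.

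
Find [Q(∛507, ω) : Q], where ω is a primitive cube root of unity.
[Q(∛507, ω) : Q] = 6

[Q(∛507):Q] = 3 (min poly x^3 - 507, irreducible since 507 is not a perfect cube). [Q(ω):Q] = 2 (min poly x^2 + x + 1). Since Q(∛507) ⊂ R and ω ∉ R, we have ω ∉ Q(∛507), so x^2 + x + 1 remains irreducible over Q(∛507) and [Q(∛507, ω) : Q(∛507)] = 2. By the tower law, [Q(∛507, ω) : Q] = 3 · 2 = 6. (In fact Q(∛507, ω) is the splitting field of x^3 - 507 over Q.)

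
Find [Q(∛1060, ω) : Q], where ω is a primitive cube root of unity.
[Q(∛1060, ω) : Q] = 6

[Q(∛1060):Q] = 3 (min poly x^3 - 1060, irreducible since 1060 is not a perfect cube). [Q(ω):Q] = 2 (min poly x^2 + x + 1). Since Q(∛1060) ⊂ R and ω ∉ R, we have ω ∉ Q(∛1060), so x^2 + x + 1 remains irreducible over Q(∛1060) and [Q(∛1060, ω) : Q(∛1060)] = 2. By the tower law, [Q(∛1060, ω) : Q] = 3 · 2 = 6. (In fact Q(∛1060, ω) is the splitting field of x^3 - 1060 over Q.)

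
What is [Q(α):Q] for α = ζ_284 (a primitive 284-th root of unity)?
[Q(α):Q] = 140

The minimal polynomial of ζ_284 over Q is the 284-th cyclotomic polynomial Φ_284(x), which is irreducible over Q and has degree φ(284) = 140. Hence [Q(α):Q] = φ(284) = 140.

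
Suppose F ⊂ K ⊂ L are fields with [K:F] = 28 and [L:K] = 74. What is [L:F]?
[L:F] = 2072

The tower law says that for any tower of field extensions F ⊂ K ⊂ L with finite degrees, [L:F] = [L:K] · [K:F]. Here this gives [L:F] = 74 · 28 = 2072.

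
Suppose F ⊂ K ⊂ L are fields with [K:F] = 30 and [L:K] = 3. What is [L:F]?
[L:F] = 90

The tower law says that for any tower of field extensions F ⊂ K ⊂ L with finite degrees, [L:F] = [L:K] · [K:F]. Here this gives [L:F] = 3 · 30 = 90.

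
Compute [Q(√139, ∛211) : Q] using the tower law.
[Q(√139, ∛211) : Q] = 6

Let L = Q(√139, ∛211). Since Q(√139) ⊂ L and [Q(√139):Q] = 2, the tower law gives 2 | [L:Q]. Likewise Q(∛211) ⊂ L with [Q(∛211):Q] = 3 (because 211 is not a perfect cube), so 3 | [L:Q]. As gcd(2,3) = 1, [L:Q] is divisible by 6. Conversely L is generated over Q by √139 and ∛211, so [L:Q] ≤ 2·3 = 6. Therefore [Q(√139, ∛211) : Q] = 6.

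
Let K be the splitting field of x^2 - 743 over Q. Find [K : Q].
[K : Q] = 2

f(x) = x^2 - 743 factors as (x - √743)(x + √743). The splitting field is K = Q(√743). Since 743 is squarefree and > 1, it is not a perfect square, so x^2 - 743 is irreducible over Q and [Q(√743) : Q] = 2. Hence [K : Q] = 2.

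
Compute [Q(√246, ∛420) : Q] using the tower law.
[Q(√246, ∛420) : Q] = 6

Let L = Q(√246, ∛420). Since Q(√246) ⊂ L and [Q(√246):Q] = 2, the tower law gives 2 | [L:Q]. Likewise Q(∛420) ⊂ L with [Q(∛420):Q] = 3 (because 420 is not a perfect cube), so 3 | [L:Q]. As gcd(2,3) = 1, [L:Q] is divisible by 6. Conversely L is generated over Q by √246 and ∛420, so [L:Q] ≤ 2·3 = 6. Therefore [Q(√246, ∛420) : Q] = 6.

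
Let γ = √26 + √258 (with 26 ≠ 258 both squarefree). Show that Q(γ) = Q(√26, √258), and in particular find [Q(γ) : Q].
[Q(γ) : Q] = 4 (equivalently, Q(γ) = Q(√26, √258))

Obviously Q(γ) ⊆ Q(√26, √258), and [Q(√26, √258):Q] = 4 (since 26, 258 are distinct squarefree integers > 1 with 6708 not a perfect square). To show equality we compute the minimal polynomial of γ. From γ = √26 + √258: γ^2 = 26 + 2√(6708) + 258 = 284 + 2√(6708), so γ^2 - 284 = 2√(6708); squaring, (γ^2 - 284)^2 = 4·6708, i.e. γ^4 - 568γ^2 + 80656 - 26832 = 0, i.e. γ^4 - 568γ^2 + 53824 = 0. So γ is a root of x^4 - 568x^2 + 53824. This polynomial is irreducible over Q: it has no rational root (each ±√26 ± √258 is irrational), and any factorization into two quadratics over Q would force √(6708) ∈ Q (pairing opposite roots) or √26, √258 ∈ Q (other pairings), all impossible. Hence [Q(γ):Q] = 4 = [Q(√26, √258):Q], so Q(γ) = Q(√26, √258).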